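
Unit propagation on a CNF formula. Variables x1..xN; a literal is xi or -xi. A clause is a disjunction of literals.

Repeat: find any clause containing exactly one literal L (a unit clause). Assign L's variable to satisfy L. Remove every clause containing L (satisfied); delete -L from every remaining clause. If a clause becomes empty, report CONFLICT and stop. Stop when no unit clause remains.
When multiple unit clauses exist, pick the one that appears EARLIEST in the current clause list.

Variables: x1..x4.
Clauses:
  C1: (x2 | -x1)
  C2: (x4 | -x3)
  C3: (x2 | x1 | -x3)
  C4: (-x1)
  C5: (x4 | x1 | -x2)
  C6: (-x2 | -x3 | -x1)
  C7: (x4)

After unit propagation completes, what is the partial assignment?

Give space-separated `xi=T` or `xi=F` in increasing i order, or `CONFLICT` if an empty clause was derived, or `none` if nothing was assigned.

Answer: x1=F x4=T

Derivation:
unit clause [-1] forces x1=F; simplify:
  drop 1 from [2, 1, -3] -> [2, -3]
  drop 1 from [4, 1, -2] -> [4, -2]
  satisfied 3 clause(s); 4 remain; assigned so far: [1]
unit clause [4] forces x4=T; simplify:
  satisfied 3 clause(s); 1 remain; assigned so far: [1, 4]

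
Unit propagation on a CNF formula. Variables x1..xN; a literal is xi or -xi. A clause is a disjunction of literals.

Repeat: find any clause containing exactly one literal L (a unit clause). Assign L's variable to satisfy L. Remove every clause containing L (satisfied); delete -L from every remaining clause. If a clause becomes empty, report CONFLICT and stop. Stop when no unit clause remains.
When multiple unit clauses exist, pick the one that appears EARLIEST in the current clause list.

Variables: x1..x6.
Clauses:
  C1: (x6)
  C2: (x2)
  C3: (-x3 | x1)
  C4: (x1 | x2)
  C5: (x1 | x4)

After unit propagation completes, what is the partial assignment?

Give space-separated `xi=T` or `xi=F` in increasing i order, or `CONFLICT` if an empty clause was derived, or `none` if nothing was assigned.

Answer: x2=T x6=T

Derivation:
unit clause [6] forces x6=T; simplify:
  satisfied 1 clause(s); 4 remain; assigned so far: [6]
unit clause [2] forces x2=T; simplify:
  satisfied 2 clause(s); 2 remain; assigned so far: [2, 6]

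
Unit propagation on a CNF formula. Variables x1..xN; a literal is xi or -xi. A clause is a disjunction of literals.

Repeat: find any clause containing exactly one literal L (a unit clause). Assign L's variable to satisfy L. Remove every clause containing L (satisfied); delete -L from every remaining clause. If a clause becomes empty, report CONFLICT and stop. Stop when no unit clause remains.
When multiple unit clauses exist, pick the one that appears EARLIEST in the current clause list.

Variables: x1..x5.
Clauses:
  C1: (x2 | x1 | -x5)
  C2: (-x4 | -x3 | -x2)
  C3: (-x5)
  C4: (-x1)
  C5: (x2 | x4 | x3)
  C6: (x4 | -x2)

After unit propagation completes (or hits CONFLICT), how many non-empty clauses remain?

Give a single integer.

unit clause [-5] forces x5=F; simplify:
  satisfied 2 clause(s); 4 remain; assigned so far: [5]
unit clause [-1] forces x1=F; simplify:
  satisfied 1 clause(s); 3 remain; assigned so far: [1, 5]

Answer: 3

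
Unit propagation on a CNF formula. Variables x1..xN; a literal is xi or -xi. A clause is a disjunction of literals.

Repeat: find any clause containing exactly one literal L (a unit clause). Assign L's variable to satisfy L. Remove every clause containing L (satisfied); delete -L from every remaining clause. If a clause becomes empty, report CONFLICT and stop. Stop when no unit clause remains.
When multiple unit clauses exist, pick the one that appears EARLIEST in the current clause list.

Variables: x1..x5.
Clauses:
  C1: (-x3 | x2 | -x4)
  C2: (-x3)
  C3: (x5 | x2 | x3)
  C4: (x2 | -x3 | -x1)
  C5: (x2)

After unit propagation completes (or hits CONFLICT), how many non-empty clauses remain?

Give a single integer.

Answer: 0

Derivation:
unit clause [-3] forces x3=F; simplify:
  drop 3 from [5, 2, 3] -> [5, 2]
  satisfied 3 clause(s); 2 remain; assigned so far: [3]
unit clause [2] forces x2=T; simplify:
  satisfied 2 clause(s); 0 remain; assigned so far: [2, 3]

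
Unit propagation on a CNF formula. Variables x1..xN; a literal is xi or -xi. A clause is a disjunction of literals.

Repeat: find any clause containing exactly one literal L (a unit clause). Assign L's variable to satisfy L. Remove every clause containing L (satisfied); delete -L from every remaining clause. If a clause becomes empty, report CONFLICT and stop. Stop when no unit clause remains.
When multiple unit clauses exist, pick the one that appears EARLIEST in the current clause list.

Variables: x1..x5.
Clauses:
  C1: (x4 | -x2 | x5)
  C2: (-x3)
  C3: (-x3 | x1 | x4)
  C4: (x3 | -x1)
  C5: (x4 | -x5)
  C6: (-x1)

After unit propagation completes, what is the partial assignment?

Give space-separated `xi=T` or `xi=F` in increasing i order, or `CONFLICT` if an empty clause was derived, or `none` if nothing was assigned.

Answer: x1=F x3=F

Derivation:
unit clause [-3] forces x3=F; simplify:
  drop 3 from [3, -1] -> [-1]
  satisfied 2 clause(s); 4 remain; assigned so far: [3]
unit clause [-1] forces x1=F; simplify:
  satisfied 2 clause(s); 2 remain; assigned so far: [1, 3]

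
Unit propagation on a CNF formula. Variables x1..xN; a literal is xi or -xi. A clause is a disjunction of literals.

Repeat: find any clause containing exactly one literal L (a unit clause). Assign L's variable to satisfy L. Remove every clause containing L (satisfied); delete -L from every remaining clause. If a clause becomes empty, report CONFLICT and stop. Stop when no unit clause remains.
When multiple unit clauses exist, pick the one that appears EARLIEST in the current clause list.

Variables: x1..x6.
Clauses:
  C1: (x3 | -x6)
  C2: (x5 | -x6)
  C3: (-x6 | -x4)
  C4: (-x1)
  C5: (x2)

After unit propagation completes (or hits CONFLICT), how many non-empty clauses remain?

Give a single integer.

Answer: 3

Derivation:
unit clause [-1] forces x1=F; simplify:
  satisfied 1 clause(s); 4 remain; assigned so far: [1]
unit clause [2] forces x2=T; simplify:
  satisfied 1 clause(s); 3 remain; assigned so far: [1, 2]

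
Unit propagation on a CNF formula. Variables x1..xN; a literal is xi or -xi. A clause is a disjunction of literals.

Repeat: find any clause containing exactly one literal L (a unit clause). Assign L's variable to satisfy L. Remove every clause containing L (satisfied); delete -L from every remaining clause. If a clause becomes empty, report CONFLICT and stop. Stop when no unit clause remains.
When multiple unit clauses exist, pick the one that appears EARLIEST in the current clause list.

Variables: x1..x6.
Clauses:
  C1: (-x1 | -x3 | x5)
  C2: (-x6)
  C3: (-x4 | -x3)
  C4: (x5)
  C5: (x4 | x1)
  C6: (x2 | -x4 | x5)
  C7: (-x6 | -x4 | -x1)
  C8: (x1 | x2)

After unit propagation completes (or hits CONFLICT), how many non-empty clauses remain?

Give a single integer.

unit clause [-6] forces x6=F; simplify:
  satisfied 2 clause(s); 6 remain; assigned so far: [6]
unit clause [5] forces x5=T; simplify:
  satisfied 3 clause(s); 3 remain; assigned so far: [5, 6]

Answer: 3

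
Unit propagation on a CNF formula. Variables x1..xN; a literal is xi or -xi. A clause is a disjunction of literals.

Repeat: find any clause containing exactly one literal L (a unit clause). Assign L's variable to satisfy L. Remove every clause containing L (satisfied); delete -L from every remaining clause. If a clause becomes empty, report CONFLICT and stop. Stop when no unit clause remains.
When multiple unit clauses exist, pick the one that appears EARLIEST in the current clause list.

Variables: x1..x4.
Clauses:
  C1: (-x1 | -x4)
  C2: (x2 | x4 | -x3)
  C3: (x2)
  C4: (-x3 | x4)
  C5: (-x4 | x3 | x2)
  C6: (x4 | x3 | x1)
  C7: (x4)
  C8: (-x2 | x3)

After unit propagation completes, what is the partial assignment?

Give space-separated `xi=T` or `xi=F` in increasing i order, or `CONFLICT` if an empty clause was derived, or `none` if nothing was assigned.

Answer: x1=F x2=T x3=T x4=T

Derivation:
unit clause [2] forces x2=T; simplify:
  drop -2 from [-2, 3] -> [3]
  satisfied 3 clause(s); 5 remain; assigned so far: [2]
unit clause [4] forces x4=T; simplify:
  drop -4 from [-1, -4] -> [-1]
  satisfied 3 clause(s); 2 remain; assigned so far: [2, 4]
unit clause [-1] forces x1=F; simplify:
  satisfied 1 clause(s); 1 remain; assigned so far: [1, 2, 4]
unit clause [3] forces x3=T; simplify:
  satisfied 1 clause(s); 0 remain; assigned so far: [1, 2, 3, 4]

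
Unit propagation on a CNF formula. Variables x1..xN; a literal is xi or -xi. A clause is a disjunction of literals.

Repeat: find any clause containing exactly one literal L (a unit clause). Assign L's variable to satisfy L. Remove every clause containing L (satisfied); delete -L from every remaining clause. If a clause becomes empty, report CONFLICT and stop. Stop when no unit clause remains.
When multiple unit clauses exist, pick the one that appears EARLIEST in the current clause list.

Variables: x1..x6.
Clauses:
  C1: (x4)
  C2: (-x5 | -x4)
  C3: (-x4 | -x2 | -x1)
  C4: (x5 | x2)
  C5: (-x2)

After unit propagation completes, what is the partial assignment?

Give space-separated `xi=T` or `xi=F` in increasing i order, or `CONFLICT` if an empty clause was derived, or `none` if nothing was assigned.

Answer: CONFLICT

Derivation:
unit clause [4] forces x4=T; simplify:
  drop -4 from [-5, -4] -> [-5]
  drop -4 from [-4, -2, -1] -> [-2, -1]
  satisfied 1 clause(s); 4 remain; assigned so far: [4]
unit clause [-5] forces x5=F; simplify:
  drop 5 from [5, 2] -> [2]
  satisfied 1 clause(s); 3 remain; assigned so far: [4, 5]
unit clause [2] forces x2=T; simplify:
  drop -2 from [-2, -1] -> [-1]
  drop -2 from [-2] -> [] (empty!)
  satisfied 1 clause(s); 2 remain; assigned so far: [2, 4, 5]
CONFLICT (empty clause)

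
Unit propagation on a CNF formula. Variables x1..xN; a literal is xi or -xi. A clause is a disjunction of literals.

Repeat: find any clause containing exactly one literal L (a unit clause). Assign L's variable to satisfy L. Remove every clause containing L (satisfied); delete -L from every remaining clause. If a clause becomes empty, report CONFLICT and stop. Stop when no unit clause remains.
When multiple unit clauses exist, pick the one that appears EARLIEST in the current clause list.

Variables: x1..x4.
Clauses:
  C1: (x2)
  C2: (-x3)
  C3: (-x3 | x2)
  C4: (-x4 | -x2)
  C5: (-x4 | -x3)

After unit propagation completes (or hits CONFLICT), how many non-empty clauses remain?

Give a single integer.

unit clause [2] forces x2=T; simplify:
  drop -2 from [-4, -2] -> [-4]
  satisfied 2 clause(s); 3 remain; assigned so far: [2]
unit clause [-3] forces x3=F; simplify:
  satisfied 2 clause(s); 1 remain; assigned so far: [2, 3]
unit clause [-4] forces x4=F; simplify:
  satisfied 1 clause(s); 0 remain; assigned so far: [2, 3, 4]

Answer: 0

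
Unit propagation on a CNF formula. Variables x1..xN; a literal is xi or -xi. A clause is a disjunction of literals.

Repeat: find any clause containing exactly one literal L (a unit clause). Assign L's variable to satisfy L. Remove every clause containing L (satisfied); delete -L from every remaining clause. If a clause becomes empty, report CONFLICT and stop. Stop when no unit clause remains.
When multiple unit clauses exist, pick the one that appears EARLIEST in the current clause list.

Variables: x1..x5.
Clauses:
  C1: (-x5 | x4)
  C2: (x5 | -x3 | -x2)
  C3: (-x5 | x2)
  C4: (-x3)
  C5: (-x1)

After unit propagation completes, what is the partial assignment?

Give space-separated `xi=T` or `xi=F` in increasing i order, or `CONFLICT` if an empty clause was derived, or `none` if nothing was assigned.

Answer: x1=F x3=F

Derivation:
unit clause [-3] forces x3=F; simplify:
  satisfied 2 clause(s); 3 remain; assigned so far: [3]
unit clause [-1] forces x1=F; simplify:
  satisfied 1 clause(s); 2 remain; assigned so far: [1, 3]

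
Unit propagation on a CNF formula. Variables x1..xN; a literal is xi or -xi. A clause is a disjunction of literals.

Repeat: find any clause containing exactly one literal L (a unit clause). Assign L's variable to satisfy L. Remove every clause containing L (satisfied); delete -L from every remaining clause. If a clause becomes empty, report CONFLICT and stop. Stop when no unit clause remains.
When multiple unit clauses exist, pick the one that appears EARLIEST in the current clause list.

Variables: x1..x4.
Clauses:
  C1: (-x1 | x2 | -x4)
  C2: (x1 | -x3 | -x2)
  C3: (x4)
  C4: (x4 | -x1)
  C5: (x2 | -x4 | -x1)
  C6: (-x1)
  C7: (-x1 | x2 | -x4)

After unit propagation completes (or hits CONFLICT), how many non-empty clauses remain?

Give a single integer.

Answer: 1

Derivation:
unit clause [4] forces x4=T; simplify:
  drop -4 from [-1, 2, -4] -> [-1, 2]
  drop -4 from [2, -4, -1] -> [2, -1]
  drop -4 from [-1, 2, -4] -> [-1, 2]
  satisfied 2 clause(s); 5 remain; assigned so far: [4]
unit clause [-1] forces x1=F; simplify:
  drop 1 from [1, -3, -2] -> [-3, -2]
  satisfied 4 clause(s); 1 remain; assigned so far: [1, 4]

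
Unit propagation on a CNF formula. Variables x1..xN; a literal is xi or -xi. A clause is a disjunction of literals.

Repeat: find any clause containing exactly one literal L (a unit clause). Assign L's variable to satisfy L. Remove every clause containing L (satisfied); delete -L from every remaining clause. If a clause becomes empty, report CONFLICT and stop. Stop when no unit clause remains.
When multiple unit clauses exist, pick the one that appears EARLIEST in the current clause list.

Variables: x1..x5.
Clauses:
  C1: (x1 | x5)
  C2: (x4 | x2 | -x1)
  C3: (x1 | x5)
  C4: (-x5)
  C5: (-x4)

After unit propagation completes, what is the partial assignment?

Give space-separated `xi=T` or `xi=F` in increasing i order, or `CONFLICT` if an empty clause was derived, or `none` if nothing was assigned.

Answer: x1=T x2=T x4=F x5=F

Derivation:
unit clause [-5] forces x5=F; simplify:
  drop 5 from [1, 5] -> [1]
  drop 5 from [1, 5] -> [1]
  satisfied 1 clause(s); 4 remain; assigned so far: [5]
unit clause [1] forces x1=T; simplify:
  drop -1 from [4, 2, -1] -> [4, 2]
  satisfied 2 clause(s); 2 remain; assigned so far: [1, 5]
unit clause [-4] forces x4=F; simplify:
  drop 4 from [4, 2] -> [2]
  satisfied 1 clause(s); 1 remain; assigned so far: [1, 4, 5]
unit clause [2] forces x2=T; simplify:
  satisfied 1 clause(s); 0 remain; assigned so far: [1, 2, 4, 5]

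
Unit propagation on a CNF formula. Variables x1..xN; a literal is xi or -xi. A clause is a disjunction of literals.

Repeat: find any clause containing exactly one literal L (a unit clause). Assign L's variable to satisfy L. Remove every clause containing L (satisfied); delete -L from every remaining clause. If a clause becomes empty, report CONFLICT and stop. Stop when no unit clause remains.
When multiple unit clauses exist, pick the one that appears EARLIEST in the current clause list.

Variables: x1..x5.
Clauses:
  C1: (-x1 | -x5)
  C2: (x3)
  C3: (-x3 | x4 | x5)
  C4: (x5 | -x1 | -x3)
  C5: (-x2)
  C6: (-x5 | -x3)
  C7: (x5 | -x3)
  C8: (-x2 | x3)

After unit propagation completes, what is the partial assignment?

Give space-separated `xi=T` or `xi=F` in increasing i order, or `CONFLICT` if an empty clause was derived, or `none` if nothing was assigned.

Answer: CONFLICT

Derivation:
unit clause [3] forces x3=T; simplify:
  drop -3 from [-3, 4, 5] -> [4, 5]
  drop -3 from [5, -1, -3] -> [5, -1]
  drop -3 from [-5, -3] -> [-5]
  drop -3 from [5, -3] -> [5]
  satisfied 2 clause(s); 6 remain; assigned so far: [3]
unit clause [-2] forces x2=F; simplify:
  satisfied 1 clause(s); 5 remain; assigned so far: [2, 3]
unit clause [-5] forces x5=F; simplify:
  drop 5 from [4, 5] -> [4]
  drop 5 from [5, -1] -> [-1]
  drop 5 from [5] -> [] (empty!)
  satisfied 2 clause(s); 3 remain; assigned so far: [2, 3, 5]
CONFLICT (empty clause)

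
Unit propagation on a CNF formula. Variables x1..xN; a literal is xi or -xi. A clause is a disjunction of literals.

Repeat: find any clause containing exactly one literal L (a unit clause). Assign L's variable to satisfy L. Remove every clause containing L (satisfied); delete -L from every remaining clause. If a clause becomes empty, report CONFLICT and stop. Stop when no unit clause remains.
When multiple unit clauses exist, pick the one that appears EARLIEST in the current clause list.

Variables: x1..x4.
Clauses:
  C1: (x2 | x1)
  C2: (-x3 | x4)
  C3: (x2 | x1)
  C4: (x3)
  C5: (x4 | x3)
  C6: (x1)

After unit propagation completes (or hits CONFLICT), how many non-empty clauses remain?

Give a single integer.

Answer: 0

Derivation:
unit clause [3] forces x3=T; simplify:
  drop -3 from [-3, 4] -> [4]
  satisfied 2 clause(s); 4 remain; assigned so far: [3]
unit clause [4] forces x4=T; simplify:
  satisfied 1 clause(s); 3 remain; assigned so far: [3, 4]
unit clause [1] forces x1=T; simplify:
  satisfied 3 clause(s); 0 remain; assigned so far: [1, 3, 4]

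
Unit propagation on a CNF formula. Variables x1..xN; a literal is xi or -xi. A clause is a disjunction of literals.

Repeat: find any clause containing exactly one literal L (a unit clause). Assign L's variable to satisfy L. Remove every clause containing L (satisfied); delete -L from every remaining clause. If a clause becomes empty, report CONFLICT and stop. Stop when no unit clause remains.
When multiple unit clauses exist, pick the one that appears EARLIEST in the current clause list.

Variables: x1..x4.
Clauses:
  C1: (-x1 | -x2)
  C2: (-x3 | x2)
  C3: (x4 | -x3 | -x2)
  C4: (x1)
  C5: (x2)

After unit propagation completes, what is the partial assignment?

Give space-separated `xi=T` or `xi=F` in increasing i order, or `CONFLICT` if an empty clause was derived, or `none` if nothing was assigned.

Answer: CONFLICT

Derivation:
unit clause [1] forces x1=T; simplify:
  drop -1 from [-1, -2] -> [-2]
  satisfied 1 clause(s); 4 remain; assigned so far: [1]
unit clause [-2] forces x2=F; simplify:
  drop 2 from [-3, 2] -> [-3]
  drop 2 from [2] -> [] (empty!)
  satisfied 2 clause(s); 2 remain; assigned so far: [1, 2]
CONFLICT (empty clause)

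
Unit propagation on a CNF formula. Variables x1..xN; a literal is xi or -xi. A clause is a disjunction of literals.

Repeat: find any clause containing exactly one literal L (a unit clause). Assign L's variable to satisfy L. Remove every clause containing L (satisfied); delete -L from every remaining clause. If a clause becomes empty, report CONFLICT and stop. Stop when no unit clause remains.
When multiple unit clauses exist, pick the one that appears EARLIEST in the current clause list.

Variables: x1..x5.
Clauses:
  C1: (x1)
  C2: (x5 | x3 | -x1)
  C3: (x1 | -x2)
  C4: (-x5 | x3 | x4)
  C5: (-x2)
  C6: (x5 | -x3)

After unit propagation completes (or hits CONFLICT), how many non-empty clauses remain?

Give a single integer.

Answer: 3

Derivation:
unit clause [1] forces x1=T; simplify:
  drop -1 from [5, 3, -1] -> [5, 3]
  satisfied 2 clause(s); 4 remain; assigned so far: [1]
unit clause [-2] forces x2=F; simplify:
  satisfied 1 clause(s); 3 remain; assigned so far: [1, 2]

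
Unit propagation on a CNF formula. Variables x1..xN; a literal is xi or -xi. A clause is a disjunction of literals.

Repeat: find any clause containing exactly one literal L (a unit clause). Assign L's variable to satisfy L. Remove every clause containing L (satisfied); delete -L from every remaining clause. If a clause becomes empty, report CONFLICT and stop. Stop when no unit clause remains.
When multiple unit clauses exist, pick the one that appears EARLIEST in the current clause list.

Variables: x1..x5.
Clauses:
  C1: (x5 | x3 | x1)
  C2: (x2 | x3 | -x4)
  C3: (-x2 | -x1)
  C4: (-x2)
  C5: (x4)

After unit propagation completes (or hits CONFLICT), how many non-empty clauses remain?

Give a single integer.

Answer: 0

Derivation:
unit clause [-2] forces x2=F; simplify:
  drop 2 from [2, 3, -4] -> [3, -4]
  satisfied 2 clause(s); 3 remain; assigned so far: [2]
unit clause [4] forces x4=T; simplify:
  drop -4 from [3, -4] -> [3]
  satisfied 1 clause(s); 2 remain; assigned so far: [2, 4]
unit clause [3] forces x3=T; simplify:
  satisfied 2 clause(s); 0 remain; assigned so far: [2, 3, 4]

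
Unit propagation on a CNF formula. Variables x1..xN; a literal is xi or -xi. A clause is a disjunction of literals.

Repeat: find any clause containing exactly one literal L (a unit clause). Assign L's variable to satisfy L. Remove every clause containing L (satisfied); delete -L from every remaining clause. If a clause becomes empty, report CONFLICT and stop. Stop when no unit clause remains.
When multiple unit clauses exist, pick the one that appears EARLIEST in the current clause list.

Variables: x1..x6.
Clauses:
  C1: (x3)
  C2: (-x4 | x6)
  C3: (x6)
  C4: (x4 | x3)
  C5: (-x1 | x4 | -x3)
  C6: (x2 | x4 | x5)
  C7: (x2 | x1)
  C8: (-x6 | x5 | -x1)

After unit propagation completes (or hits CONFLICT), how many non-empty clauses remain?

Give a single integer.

Answer: 4

Derivation:
unit clause [3] forces x3=T; simplify:
  drop -3 from [-1, 4, -3] -> [-1, 4]
  satisfied 2 clause(s); 6 remain; assigned so far: [3]
unit clause [6] forces x6=T; simplify:
  drop -6 from [-6, 5, -1] -> [5, -1]
  satisfied 2 clause(s); 4 remain; assigned so far: [3, 6]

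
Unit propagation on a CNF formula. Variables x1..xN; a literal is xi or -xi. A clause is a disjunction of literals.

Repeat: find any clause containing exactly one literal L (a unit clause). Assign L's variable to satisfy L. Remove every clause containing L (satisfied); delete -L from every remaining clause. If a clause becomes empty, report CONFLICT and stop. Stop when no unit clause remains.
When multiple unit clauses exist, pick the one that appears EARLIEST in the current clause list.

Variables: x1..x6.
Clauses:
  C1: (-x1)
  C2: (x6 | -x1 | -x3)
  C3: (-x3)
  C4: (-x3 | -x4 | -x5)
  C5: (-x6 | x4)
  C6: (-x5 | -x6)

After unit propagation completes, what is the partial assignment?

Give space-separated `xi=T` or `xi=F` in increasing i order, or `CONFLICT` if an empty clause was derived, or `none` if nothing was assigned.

Answer: x1=F x3=F

Derivation:
unit clause [-1] forces x1=F; simplify:
  satisfied 2 clause(s); 4 remain; assigned so far: [1]
unit clause [-3] forces x3=F; simplify:
  satisfied 2 clause(s); 2 remain; assigned so far: [1, 3]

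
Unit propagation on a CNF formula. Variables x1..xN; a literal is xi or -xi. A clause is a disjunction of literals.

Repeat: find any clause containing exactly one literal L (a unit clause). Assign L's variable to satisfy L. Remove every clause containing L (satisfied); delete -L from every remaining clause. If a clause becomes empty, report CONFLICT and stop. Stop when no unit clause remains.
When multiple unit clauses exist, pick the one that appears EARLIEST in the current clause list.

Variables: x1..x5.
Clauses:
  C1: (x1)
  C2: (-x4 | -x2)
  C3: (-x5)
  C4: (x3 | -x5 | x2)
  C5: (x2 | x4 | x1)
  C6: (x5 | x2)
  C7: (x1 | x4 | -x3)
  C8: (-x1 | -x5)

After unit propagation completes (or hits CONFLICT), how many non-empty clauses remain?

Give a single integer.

Answer: 0

Derivation:
unit clause [1] forces x1=T; simplify:
  drop -1 from [-1, -5] -> [-5]
  satisfied 3 clause(s); 5 remain; assigned so far: [1]
unit clause [-5] forces x5=F; simplify:
  drop 5 from [5, 2] -> [2]
  satisfied 3 clause(s); 2 remain; assigned so far: [1, 5]
unit clause [2] forces x2=T; simplify:
  drop -2 from [-4, -2] -> [-4]
  satisfied 1 clause(s); 1 remain; assigned so far: [1, 2, 5]
unit clause [-4] forces x4=F; simplify:
  satisfied 1 clause(s); 0 remain; assigned so far: [1, 2, 4, 5]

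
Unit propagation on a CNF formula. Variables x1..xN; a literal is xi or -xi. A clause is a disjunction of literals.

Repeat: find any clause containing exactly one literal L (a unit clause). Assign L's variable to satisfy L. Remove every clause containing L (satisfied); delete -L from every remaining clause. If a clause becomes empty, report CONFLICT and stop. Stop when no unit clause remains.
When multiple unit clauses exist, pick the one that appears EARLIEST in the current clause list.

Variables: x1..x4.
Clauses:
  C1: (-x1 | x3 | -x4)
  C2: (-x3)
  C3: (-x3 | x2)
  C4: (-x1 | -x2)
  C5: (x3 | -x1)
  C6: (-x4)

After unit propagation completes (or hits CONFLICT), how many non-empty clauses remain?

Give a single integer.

unit clause [-3] forces x3=F; simplify:
  drop 3 from [-1, 3, -4] -> [-1, -4]
  drop 3 from [3, -1] -> [-1]
  satisfied 2 clause(s); 4 remain; assigned so far: [3]
unit clause [-1] forces x1=F; simplify:
  satisfied 3 clause(s); 1 remain; assigned so far: [1, 3]
unit clause [-4] forces x4=F; simplify:
  satisfied 1 clause(s); 0 remain; assigned so far: [1, 3, 4]

Answer: 0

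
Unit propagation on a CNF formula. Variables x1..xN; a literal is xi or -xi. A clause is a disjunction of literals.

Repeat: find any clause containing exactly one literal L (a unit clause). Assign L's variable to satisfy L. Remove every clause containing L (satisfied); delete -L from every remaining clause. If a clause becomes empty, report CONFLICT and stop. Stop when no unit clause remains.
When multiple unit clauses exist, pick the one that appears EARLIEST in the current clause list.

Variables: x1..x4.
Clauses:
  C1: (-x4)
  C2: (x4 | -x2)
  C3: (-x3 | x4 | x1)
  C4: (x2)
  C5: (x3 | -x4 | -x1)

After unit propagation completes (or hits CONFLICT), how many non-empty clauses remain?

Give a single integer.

Answer: 1

Derivation:
unit clause [-4] forces x4=F; simplify:
  drop 4 from [4, -2] -> [-2]
  drop 4 from [-3, 4, 1] -> [-3, 1]
  satisfied 2 clause(s); 3 remain; assigned so far: [4]
unit clause [-2] forces x2=F; simplify:
  drop 2 from [2] -> [] (empty!)
  satisfied 1 clause(s); 2 remain; assigned so far: [2, 4]
CONFLICT (empty clause)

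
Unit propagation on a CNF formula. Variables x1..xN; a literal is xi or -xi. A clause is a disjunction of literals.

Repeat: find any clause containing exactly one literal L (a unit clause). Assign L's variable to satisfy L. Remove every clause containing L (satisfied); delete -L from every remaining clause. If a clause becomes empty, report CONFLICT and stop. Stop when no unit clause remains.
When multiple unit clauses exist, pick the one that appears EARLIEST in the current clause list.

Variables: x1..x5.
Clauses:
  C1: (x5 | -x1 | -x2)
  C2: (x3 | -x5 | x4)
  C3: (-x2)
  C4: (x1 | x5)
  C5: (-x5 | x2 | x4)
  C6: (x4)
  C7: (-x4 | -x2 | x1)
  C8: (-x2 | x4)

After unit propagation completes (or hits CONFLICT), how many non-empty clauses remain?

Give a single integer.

Answer: 1

Derivation:
unit clause [-2] forces x2=F; simplify:
  drop 2 from [-5, 2, 4] -> [-5, 4]
  satisfied 4 clause(s); 4 remain; assigned so far: [2]
unit clause [4] forces x4=T; simplify:
  satisfied 3 clause(s); 1 remain; assigned so far: [2, 4]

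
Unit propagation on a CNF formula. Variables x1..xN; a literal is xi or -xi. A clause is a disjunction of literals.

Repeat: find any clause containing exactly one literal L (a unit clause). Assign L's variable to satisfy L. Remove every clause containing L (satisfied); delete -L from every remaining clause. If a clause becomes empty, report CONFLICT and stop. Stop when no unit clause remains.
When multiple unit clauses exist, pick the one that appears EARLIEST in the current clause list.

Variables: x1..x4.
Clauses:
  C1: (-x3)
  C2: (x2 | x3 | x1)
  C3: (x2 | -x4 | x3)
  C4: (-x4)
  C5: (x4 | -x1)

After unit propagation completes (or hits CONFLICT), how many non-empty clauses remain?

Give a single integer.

Answer: 0

Derivation:
unit clause [-3] forces x3=F; simplify:
  drop 3 from [2, 3, 1] -> [2, 1]
  drop 3 from [2, -4, 3] -> [2, -4]
  satisfied 1 clause(s); 4 remain; assigned so far: [3]
unit clause [-4] forces x4=F; simplify:
  drop 4 from [4, -1] -> [-1]
  satisfied 2 clause(s); 2 remain; assigned so far: [3, 4]
unit clause [-1] forces x1=F; simplify:
  drop 1 from [2, 1] -> [2]
  satisfied 1 clause(s); 1 remain; assigned so far: [1, 3, 4]
unit clause [2] forces x2=T; simplify:
  satisfied 1 clause(s); 0 remain; assigned so far: [1, 2, 3, 4]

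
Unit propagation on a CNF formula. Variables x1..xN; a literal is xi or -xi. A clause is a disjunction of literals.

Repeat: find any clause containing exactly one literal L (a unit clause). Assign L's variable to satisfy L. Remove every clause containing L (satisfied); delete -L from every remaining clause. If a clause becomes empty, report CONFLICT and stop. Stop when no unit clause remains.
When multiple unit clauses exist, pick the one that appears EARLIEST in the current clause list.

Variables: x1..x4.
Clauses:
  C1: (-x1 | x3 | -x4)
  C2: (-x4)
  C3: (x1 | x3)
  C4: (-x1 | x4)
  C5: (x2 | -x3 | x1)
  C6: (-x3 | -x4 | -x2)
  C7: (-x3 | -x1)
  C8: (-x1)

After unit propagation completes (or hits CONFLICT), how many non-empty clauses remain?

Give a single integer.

unit clause [-4] forces x4=F; simplify:
  drop 4 from [-1, 4] -> [-1]
  satisfied 3 clause(s); 5 remain; assigned so far: [4]
unit clause [-1] forces x1=F; simplify:
  drop 1 from [1, 3] -> [3]
  drop 1 from [2, -3, 1] -> [2, -3]
  satisfied 3 clause(s); 2 remain; assigned so far: [1, 4]
unit clause [3] forces x3=T; simplify:
  drop -3 from [2, -3] -> [2]
  satisfied 1 clause(s); 1 remain; assigned so far: [1, 3, 4]
unit clause [2] forces x2=T; simplify:
  satisfied 1 clause(s); 0 remain; assigned so far: [1, 2, 3, 4]

Answer: 0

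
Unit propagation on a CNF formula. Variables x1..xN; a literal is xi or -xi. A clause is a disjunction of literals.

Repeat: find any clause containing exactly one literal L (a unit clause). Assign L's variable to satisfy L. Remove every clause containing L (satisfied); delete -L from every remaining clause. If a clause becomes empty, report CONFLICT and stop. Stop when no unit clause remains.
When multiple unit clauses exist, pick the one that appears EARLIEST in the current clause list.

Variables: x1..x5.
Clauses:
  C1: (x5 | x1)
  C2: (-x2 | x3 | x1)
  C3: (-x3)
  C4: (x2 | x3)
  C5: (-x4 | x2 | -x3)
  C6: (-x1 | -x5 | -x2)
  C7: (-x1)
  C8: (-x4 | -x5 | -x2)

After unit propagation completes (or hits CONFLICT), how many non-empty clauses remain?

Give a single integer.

Answer: 2

Derivation:
unit clause [-3] forces x3=F; simplify:
  drop 3 from [-2, 3, 1] -> [-2, 1]
  drop 3 from [2, 3] -> [2]
  satisfied 2 clause(s); 6 remain; assigned so far: [3]
unit clause [2] forces x2=T; simplify:
  drop -2 from [-2, 1] -> [1]
  drop -2 from [-1, -5, -2] -> [-1, -5]
  drop -2 from [-4, -5, -2] -> [-4, -5]
  satisfied 1 clause(s); 5 remain; assigned so far: [2, 3]
unit clause [1] forces x1=T; simplify:
  drop -1 from [-1, -5] -> [-5]
  drop -1 from [-1] -> [] (empty!)
  satisfied 2 clause(s); 3 remain; assigned so far: [1, 2, 3]
CONFLICT (empty clause)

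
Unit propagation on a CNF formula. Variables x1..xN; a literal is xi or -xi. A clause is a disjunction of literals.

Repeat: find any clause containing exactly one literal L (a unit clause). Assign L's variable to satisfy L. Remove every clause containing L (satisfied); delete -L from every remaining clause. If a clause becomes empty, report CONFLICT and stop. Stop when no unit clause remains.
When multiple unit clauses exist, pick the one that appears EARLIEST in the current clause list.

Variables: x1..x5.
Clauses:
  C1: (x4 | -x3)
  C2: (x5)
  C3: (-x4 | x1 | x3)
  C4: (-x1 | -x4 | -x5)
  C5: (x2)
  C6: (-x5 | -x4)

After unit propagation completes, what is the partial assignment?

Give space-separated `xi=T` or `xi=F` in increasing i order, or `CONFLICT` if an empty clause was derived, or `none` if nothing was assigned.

unit clause [5] forces x5=T; simplify:
  drop -5 from [-1, -4, -5] -> [-1, -4]
  drop -5 from [-5, -4] -> [-4]
  satisfied 1 clause(s); 5 remain; assigned so far: [5]
unit clause [2] forces x2=T; simplify:
  satisfied 1 clause(s); 4 remain; assigned so far: [2, 5]
unit clause [-4] forces x4=F; simplify:
  drop 4 from [4, -3] -> [-3]
  satisfied 3 clause(s); 1 remain; assigned so far: [2, 4, 5]
unit clause [-3] forces x3=F; simplify:
  satisfied 1 clause(s); 0 remain; assigned so far: [2, 3, 4, 5]

Answer: x2=T x3=F x4=F x5=T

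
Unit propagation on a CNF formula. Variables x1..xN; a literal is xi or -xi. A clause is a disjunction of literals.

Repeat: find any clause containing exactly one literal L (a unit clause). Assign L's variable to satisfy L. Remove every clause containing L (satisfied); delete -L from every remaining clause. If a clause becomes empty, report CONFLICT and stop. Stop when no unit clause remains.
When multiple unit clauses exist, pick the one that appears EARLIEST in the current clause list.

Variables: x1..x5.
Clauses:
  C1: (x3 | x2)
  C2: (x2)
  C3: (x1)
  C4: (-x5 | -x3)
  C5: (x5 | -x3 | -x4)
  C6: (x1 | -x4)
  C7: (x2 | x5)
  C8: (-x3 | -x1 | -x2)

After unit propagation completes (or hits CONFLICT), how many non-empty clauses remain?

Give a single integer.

Answer: 0

Derivation:
unit clause [2] forces x2=T; simplify:
  drop -2 from [-3, -1, -2] -> [-3, -1]
  satisfied 3 clause(s); 5 remain; assigned so far: [2]
unit clause [1] forces x1=T; simplify:
  drop -1 from [-3, -1] -> [-3]
  satisfied 2 clause(s); 3 remain; assigned so far: [1, 2]
unit clause [-3] forces x3=F; simplify:
  satisfied 3 clause(s); 0 remain; assigned so far: [1, 2, 3]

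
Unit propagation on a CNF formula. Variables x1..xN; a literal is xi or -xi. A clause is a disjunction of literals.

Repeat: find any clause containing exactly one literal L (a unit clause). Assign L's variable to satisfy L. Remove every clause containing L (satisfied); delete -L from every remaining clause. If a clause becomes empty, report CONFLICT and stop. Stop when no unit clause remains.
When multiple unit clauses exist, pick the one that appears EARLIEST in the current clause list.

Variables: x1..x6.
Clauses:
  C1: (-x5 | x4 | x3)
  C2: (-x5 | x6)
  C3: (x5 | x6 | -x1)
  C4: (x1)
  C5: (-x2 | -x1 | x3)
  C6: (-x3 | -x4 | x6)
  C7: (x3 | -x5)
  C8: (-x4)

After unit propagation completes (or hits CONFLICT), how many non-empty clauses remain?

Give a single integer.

unit clause [1] forces x1=T; simplify:
  drop -1 from [5, 6, -1] -> [5, 6]
  drop -1 from [-2, -1, 3] -> [-2, 3]
  satisfied 1 clause(s); 7 remain; assigned so far: [1]
unit clause [-4] forces x4=F; simplify:
  drop 4 from [-5, 4, 3] -> [-5, 3]
  satisfied 2 clause(s); 5 remain; assigned so far: [1, 4]

Answer: 5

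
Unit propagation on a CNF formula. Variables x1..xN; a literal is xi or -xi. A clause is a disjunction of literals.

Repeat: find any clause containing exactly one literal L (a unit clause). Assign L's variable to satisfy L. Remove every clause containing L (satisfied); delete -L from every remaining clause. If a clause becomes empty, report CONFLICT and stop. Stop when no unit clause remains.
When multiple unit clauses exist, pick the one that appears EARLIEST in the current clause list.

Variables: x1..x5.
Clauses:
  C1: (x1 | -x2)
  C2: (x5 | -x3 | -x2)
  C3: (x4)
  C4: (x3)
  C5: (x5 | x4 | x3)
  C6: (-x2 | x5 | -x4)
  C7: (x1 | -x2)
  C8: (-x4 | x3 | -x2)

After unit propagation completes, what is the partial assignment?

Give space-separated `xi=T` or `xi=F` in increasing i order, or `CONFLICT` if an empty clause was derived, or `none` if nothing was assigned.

Answer: x3=T x4=T

Derivation:
unit clause [4] forces x4=T; simplify:
  drop -4 from [-2, 5, -4] -> [-2, 5]
  drop -4 from [-4, 3, -2] -> [3, -2]
  satisfied 2 clause(s); 6 remain; assigned so far: [4]
unit clause [3] forces x3=T; simplify:
  drop -3 from [5, -3, -2] -> [5, -2]
  satisfied 2 clause(s); 4 remain; assigned so far: [3, 4]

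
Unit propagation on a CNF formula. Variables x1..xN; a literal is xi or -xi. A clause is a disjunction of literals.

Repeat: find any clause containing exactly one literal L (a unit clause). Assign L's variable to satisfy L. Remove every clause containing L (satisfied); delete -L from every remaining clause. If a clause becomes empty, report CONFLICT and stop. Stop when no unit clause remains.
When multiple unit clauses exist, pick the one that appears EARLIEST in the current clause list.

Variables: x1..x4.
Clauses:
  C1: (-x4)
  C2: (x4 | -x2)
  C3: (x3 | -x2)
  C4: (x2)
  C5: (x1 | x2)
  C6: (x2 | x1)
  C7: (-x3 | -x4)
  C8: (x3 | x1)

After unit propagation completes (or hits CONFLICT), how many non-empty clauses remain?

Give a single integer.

Answer: 3

Derivation:
unit clause [-4] forces x4=F; simplify:
  drop 4 from [4, -2] -> [-2]
  satisfied 2 clause(s); 6 remain; assigned so far: [4]
unit clause [-2] forces x2=F; simplify:
  drop 2 from [2] -> [] (empty!)
  drop 2 from [1, 2] -> [1]
  drop 2 from [2, 1] -> [1]
  satisfied 2 clause(s); 4 remain; assigned so far: [2, 4]
CONFLICT (empty clause)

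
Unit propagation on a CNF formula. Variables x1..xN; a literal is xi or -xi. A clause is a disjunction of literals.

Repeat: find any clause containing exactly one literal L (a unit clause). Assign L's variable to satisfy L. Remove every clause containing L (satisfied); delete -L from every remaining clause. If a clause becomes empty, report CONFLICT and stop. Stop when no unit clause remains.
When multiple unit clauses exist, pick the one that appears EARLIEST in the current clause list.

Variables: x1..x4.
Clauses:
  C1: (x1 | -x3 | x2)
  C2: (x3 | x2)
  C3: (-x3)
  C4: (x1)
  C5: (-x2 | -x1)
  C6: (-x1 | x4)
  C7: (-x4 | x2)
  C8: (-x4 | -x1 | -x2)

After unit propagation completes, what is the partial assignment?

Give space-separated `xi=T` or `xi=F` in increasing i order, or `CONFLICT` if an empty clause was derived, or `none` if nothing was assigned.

unit clause [-3] forces x3=F; simplify:
  drop 3 from [3, 2] -> [2]
  satisfied 2 clause(s); 6 remain; assigned so far: [3]
unit clause [2] forces x2=T; simplify:
  drop -2 from [-2, -1] -> [-1]
  drop -2 from [-4, -1, -2] -> [-4, -1]
  satisfied 2 clause(s); 4 remain; assigned so far: [2, 3]
unit clause [1] forces x1=T; simplify:
  drop -1 from [-1] -> [] (empty!)
  drop -1 from [-1, 4] -> [4]
  drop -1 from [-4, -1] -> [-4]
  satisfied 1 clause(s); 3 remain; assigned so far: [1, 2, 3]
CONFLICT (empty clause)

Answer: CONFLICT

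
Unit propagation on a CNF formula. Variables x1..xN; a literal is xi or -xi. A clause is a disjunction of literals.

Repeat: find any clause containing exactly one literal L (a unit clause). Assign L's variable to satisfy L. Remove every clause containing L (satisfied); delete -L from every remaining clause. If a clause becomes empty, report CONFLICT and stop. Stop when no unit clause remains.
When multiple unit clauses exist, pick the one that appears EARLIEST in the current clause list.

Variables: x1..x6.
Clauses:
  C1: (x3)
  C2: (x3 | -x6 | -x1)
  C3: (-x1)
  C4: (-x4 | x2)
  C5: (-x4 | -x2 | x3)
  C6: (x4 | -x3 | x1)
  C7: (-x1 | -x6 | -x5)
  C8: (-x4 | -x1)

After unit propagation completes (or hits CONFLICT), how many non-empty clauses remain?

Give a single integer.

unit clause [3] forces x3=T; simplify:
  drop -3 from [4, -3, 1] -> [4, 1]
  satisfied 3 clause(s); 5 remain; assigned so far: [3]
unit clause [-1] forces x1=F; simplify:
  drop 1 from [4, 1] -> [4]
  satisfied 3 clause(s); 2 remain; assigned so far: [1, 3]
unit clause [4] forces x4=T; simplify:
  drop -4 from [-4, 2] -> [2]
  satisfied 1 clause(s); 1 remain; assigned so far: [1, 3, 4]
unit clause [2] forces x2=T; simplify:
  satisfied 1 clause(s); 0 remain; assigned so far: [1, 2, 3, 4]

Answer: 0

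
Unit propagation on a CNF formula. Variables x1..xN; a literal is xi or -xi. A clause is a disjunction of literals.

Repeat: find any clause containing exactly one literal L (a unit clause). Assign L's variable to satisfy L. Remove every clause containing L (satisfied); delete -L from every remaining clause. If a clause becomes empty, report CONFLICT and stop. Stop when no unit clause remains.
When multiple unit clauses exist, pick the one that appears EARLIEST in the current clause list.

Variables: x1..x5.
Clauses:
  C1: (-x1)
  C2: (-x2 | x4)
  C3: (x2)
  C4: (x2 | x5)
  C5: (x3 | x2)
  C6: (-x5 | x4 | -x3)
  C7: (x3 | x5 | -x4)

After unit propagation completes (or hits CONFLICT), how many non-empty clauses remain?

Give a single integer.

Answer: 1

Derivation:
unit clause [-1] forces x1=F; simplify:
  satisfied 1 clause(s); 6 remain; assigned so far: [1]
unit clause [2] forces x2=T; simplify:
  drop -2 from [-2, 4] -> [4]
  satisfied 3 clause(s); 3 remain; assigned so far: [1, 2]
unit clause [4] forces x4=T; simplify:
  drop -4 from [3, 5, -4] -> [3, 5]
  satisfied 2 clause(s); 1 remain; assigned so far: [1, 2, 4]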